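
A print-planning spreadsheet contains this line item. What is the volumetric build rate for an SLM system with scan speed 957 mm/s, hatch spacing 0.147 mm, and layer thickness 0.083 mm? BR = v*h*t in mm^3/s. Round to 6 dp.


Rate = 957 * 0.147 * 0.083 = 11.676357 mm^3/s


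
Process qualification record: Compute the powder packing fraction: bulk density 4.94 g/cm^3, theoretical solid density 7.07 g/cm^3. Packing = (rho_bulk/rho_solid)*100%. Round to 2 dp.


Packing = (4.94/7.07)*100 = 69.87 %


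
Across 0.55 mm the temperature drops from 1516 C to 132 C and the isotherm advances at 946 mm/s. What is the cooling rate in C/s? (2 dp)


G = (1516-132)/0.55 = 2516.36363636 C/mm
CR = 2516.36363636 * 946 = 2380480.0 C/s


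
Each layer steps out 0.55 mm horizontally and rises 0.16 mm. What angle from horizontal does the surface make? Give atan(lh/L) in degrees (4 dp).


angle = atan(0.16/0.55) = 16.2202 degrees


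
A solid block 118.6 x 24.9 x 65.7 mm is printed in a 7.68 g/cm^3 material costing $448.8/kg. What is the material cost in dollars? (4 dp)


V = 118.6 * 24.9 * 65.7 = 194021.298 mm^3 = 194.021298 cm^3
Mass = 194.021298 * 7.68 / 1000 = 1.49008357 kg
Cost = 1.49008357 * 448.8 = 668.7495 $


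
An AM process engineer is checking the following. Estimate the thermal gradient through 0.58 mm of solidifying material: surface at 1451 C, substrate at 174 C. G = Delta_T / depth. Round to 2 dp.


G = (1451-174)/0.58 = 2201.72 C/mm


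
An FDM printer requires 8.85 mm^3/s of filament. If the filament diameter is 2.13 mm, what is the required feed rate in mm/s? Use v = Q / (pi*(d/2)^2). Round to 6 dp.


A = pi*(2.13/2)^2 = 3.563273
v = 8.85 / 3.563273 = 2.483672 mm/s


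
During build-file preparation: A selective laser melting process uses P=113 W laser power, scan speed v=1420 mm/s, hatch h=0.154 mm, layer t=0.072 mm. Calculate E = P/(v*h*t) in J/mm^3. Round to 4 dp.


E = 113 / (1420*0.154*0.072) = 7.1769 J/mm^3


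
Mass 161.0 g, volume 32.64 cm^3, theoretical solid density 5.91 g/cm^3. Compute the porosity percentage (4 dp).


rho_part = 161.0 / 32.64 = 4.93259804 g/cm^3
Porosity = (1 - 4.93259804/5.91)*100 = 16.5381 %


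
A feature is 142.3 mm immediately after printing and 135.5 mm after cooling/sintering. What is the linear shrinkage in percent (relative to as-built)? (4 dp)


Shrinkage = ((142.3-135.5)/142.3)*100 = 4.7786 %


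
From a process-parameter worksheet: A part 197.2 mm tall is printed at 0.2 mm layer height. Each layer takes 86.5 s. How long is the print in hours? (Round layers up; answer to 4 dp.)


Layers = ceil(197.2/0.2) = 986
t = 986 * 86.5 / 3600 = 23.6914 hrs


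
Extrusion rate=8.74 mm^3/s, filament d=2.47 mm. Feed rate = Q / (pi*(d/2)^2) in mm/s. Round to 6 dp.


A = pi*(2.47/2)^2 = 4.791636
v = 8.74 / 4.791636 = 1.824012 mm/s


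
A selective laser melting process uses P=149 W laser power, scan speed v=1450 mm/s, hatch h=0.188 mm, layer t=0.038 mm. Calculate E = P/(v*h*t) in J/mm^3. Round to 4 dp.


E = 149 / (1450*0.188*0.038) = 14.3839 J/mm^3


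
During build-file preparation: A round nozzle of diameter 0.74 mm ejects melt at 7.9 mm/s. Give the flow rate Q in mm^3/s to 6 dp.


A = pi*(0.74/2)^2 = 0.43008403 mm^2
Q = 0.43008403 * 7.9 = 3.397664 mm^3/s


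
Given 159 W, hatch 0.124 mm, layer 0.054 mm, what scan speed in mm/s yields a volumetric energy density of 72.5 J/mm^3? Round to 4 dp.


v = 159 / (72.5*0.124*0.054) = 327.5244 mm/s


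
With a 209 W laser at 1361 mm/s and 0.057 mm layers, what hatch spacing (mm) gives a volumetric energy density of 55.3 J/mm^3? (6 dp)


h = 209 / (55.3*1361*0.057) = 0.048718 mm


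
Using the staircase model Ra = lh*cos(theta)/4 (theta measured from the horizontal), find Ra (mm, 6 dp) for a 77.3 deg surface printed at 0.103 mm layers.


Ra = 0.103 * cos(77.3) / 4 = 0.005661 mm


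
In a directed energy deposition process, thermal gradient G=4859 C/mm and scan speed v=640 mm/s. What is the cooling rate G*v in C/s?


CR = 4859 * 640 = 3109760 C/s


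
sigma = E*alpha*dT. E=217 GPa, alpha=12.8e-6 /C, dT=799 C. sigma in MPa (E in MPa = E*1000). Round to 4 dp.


sigma = 217*1000 * 12.8e-6 * 799 = 2219.3024 MPa


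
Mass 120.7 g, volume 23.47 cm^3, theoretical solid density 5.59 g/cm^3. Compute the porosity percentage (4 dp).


rho_part = 120.7 / 23.47 = 5.14273541 g/cm^3
Porosity = (1 - 5.14273541/5.59)*100 = 8.0012 %


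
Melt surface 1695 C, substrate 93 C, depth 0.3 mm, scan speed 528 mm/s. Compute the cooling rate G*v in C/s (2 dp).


G = (1695-93)/0.3 = 5340.0 C/mm
CR = 5340.0 * 528 = 2819520.0 C/s


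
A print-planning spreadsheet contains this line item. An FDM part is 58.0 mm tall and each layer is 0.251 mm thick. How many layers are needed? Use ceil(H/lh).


Layers = ceil(58.0/0.251) = 232


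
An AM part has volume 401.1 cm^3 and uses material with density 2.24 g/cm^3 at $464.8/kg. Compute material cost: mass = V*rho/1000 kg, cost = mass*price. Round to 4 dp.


Mass = 401.1*2.24/1000 = 0.898464 kg
Cost = 0.898464 * 464.8 = 417.6061 $


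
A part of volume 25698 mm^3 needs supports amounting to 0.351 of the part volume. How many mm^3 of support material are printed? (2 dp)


V_support = 25698 * 0.351 = 9020.0 mm^3


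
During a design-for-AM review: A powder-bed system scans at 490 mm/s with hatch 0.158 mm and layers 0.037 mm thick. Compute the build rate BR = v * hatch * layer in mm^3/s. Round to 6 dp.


Rate = 490 * 0.158 * 0.037 = 2.86454 mm^3/s


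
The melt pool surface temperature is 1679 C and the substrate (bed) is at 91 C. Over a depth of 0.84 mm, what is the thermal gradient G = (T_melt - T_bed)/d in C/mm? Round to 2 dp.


G = (1679-91)/0.84 = 1890.48 C/mm


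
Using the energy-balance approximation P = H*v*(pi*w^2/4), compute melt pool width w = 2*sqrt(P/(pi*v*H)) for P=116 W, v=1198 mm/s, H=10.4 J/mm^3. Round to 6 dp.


w = 2*sqrt(116/(pi*1198*10.4)) = 0.108878 mm


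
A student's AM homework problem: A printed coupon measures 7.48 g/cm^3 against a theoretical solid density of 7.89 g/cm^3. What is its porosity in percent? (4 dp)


Porosity = (1-7.48/7.89)*100 = 5.1965 %


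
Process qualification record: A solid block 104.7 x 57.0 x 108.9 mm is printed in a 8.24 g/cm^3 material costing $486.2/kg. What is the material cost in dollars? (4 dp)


V = 104.7 * 57.0 * 108.9 = 649904.31 mm^3 = 649.90431 cm^3
Mass = 649.90431 * 8.24 / 1000 = 5.35521151 kg
Cost = 5.35521151 * 486.2 = 2603.7038 $


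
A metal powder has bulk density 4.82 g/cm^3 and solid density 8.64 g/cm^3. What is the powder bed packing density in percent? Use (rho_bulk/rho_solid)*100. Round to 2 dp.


Packing = (4.82/8.64)*100 = 55.79 %


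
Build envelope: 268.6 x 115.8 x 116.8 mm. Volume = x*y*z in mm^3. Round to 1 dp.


V = 268.6 * 115.8 * 116.8 = 3632933.2 mm^3


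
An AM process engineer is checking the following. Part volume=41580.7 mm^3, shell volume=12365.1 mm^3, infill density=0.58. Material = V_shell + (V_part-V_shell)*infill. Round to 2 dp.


V_infill = (41580.7 - 12365.1) * 0.58 = 16945.05
V_total = 12365.1 + 16945.05 = 29310.15 mm^3


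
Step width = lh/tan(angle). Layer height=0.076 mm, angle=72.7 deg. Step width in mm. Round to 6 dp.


step = 0.076 / tan(72.7) = 0.023671 mm


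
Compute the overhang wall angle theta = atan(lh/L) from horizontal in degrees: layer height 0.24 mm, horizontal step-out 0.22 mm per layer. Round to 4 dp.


angle = atan(0.24/0.22) = 47.4896 degrees


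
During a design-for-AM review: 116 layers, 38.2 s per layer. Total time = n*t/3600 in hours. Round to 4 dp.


t = 116 * 38.2 / 3600 = 1.2309 hrs


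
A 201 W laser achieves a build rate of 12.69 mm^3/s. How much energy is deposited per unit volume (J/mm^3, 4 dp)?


SE = 201 / 12.69 = 15.8392 J/mm^3


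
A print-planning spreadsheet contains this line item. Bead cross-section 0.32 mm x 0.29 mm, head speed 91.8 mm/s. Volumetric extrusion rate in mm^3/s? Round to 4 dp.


Rate = 0.32 * 0.29 * 91.8 = 8.519 mm^3/s


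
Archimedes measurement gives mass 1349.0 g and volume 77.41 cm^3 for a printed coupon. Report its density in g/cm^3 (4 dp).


rho = 1349.0 / 77.41 = 17.4267 g/cm^3


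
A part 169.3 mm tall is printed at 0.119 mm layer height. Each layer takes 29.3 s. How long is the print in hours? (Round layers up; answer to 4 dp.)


Layers = ceil(169.3/0.119) = 1423
t = 1423 * 29.3 / 3600 = 11.5816 hrs


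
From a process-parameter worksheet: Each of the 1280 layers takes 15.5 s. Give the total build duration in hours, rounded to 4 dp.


t = 1280 * 15.5 / 3600 = 5.5111 hrs


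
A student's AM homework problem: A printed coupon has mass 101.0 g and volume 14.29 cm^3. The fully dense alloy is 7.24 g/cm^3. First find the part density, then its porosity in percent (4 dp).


rho_part = 101.0 / 14.29 = 7.06787964 g/cm^3
Porosity = (1 - 7.06787964/7.24)*100 = 2.3774 %


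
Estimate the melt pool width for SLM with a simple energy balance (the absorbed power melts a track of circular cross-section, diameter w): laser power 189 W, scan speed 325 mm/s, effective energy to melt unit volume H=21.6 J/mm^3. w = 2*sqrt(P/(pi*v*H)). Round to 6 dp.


w = 2*sqrt(189/(pi*325*21.6)) = 0.185147 mm


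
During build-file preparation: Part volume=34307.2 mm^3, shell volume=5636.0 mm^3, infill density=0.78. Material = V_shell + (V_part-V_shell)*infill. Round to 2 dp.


V_infill = (34307.2 - 5636.0) * 0.78 = 22363.54
V_total = 5636.0 + 22363.54 = 27999.54 mm^3


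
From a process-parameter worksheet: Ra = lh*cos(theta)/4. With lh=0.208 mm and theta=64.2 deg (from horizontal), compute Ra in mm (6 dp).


Ra = 0.208 * cos(64.2) / 4 = 0.022632 mm


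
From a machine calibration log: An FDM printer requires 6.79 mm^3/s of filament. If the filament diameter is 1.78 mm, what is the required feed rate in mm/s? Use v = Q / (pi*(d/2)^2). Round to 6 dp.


A = pi*(1.78/2)^2 = 2.488456
v = 6.79 / 2.488456 = 2.7286 mm/s


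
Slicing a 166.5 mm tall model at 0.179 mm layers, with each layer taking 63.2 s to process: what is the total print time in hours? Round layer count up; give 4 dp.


Layers = ceil(166.5/0.179) = 931
t = 931 * 63.2 / 3600 = 16.3442 hrs


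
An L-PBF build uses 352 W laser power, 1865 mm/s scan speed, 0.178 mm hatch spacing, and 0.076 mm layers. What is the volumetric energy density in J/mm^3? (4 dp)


E = 352 / (1865*0.178*0.076) = 13.9518 J/mm^3


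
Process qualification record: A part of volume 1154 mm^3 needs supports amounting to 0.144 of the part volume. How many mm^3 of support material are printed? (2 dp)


V_support = 1154 * 0.144 = 166.18 mm^3


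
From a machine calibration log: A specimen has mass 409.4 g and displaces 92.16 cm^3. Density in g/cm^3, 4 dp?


rho = 409.4 / 92.16 = 4.4423 g/cm^3


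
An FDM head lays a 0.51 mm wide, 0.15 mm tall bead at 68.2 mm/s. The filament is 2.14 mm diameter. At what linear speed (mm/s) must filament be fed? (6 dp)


Q = 0.51 * 0.15 * 68.2 = 5.2173 mm^3/s
A_fil = pi*(2.14/2)^2 = 3.59680943 mm^2
v_feed = 5.2173 / 3.59680943 = 1.450536 mm/s


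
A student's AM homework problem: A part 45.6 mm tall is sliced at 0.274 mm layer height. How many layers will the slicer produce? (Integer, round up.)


Layers = ceil(45.6/0.274) = 167


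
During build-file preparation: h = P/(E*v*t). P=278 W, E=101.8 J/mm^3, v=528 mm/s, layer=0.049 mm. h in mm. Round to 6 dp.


h = 278 / (101.8*528*0.049) = 0.105552 mm


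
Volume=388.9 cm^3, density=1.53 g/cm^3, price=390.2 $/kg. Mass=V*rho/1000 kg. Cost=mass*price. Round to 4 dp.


Mass = 388.9*1.53/1000 = 0.595017 kg
Cost = 0.595017 * 390.2 = 232.1756 $


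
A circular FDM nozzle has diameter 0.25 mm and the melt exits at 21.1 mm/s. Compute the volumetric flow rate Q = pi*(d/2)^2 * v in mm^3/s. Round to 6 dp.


A = pi*(0.25/2)^2 = 0.04908739 mm^2
Q = 0.04908739 * 21.1 = 1.035744 mm^3/s


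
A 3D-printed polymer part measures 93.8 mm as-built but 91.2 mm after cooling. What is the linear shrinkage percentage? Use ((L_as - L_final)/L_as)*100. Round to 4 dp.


Shrinkage = ((93.8-91.2)/93.8)*100 = 2.7719 %


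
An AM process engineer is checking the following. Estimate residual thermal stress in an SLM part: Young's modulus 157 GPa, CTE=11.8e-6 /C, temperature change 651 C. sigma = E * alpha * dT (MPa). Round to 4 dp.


sigma = 157*1000 * 11.8e-6 * 651 = 1206.0426 MPa


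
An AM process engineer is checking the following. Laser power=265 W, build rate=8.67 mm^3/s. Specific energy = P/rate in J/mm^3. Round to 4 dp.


SE = 265 / 8.67 = 30.5652 J/mm^3


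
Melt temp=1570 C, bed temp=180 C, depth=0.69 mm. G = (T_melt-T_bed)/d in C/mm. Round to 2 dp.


G = (1570-180)/0.69 = 2014.49 C/mm


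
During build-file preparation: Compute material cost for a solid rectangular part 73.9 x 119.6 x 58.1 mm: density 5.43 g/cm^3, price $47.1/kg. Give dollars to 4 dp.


V = 73.9 * 119.6 * 58.1 = 513513.364 mm^3 = 513.513364 cm^3
Mass = 513.513364 * 5.43 / 1000 = 2.78837757 kg
Cost = 2.78837757 * 47.1 = 131.3326 $


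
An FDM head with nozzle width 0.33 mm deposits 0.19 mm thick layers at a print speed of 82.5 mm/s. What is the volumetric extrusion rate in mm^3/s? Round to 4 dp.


Rate = 0.33 * 0.19 * 82.5 = 5.1728 mm^3/s


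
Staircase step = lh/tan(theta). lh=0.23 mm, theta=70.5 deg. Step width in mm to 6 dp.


step = 0.23 / tan(70.5) = 0.081447 mm


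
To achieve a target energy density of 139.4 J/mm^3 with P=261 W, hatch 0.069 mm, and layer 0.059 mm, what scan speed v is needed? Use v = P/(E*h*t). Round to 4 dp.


v = 261 / (139.4*0.069*0.059) = 459.914 mm/s


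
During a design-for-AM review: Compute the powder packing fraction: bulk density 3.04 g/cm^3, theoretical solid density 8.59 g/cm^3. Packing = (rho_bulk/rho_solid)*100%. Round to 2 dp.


Packing = (3.04/8.59)*100 = 35.39 %


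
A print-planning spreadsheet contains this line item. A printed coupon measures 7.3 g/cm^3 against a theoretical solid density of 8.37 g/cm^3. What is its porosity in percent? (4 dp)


Porosity = (1-7.3/8.37)*100 = 12.7838 %


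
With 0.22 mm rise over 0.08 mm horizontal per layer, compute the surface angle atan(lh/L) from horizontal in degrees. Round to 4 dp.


angle = atan(0.22/0.08) = 70.0169 degrees


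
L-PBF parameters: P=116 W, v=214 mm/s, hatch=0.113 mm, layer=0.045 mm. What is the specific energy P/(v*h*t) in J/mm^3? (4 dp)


Build rate = 214 * 0.113 * 0.045 = 1.08819 mm^3/s
SE = 116 / 1.08819 = 106.599 J/mm^3


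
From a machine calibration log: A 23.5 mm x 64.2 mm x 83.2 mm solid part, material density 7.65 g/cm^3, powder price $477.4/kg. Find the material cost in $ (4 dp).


V = 23.5 * 64.2 * 83.2 = 125523.84 mm^3 = 125.52384 cm^3
Mass = 125.52384 * 7.65 / 1000 = 0.96025738 kg
Cost = 0.96025738 * 477.4 = 458.4269 $


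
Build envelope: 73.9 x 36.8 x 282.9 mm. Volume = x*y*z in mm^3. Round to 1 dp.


V = 73.9 * 36.8 * 282.9 = 769352.2 mm^3


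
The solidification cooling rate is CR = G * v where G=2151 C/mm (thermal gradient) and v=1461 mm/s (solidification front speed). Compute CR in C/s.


CR = 2151 * 1461 = 3142611 C/s


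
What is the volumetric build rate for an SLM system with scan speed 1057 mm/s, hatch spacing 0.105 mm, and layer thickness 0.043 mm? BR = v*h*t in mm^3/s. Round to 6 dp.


Rate = 1057 * 0.105 * 0.043 = 4.772355 mm^3/s


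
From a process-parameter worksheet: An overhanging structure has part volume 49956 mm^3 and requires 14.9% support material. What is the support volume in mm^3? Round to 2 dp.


V_support = 49956 * 0.149 = 7443.44 mm^3


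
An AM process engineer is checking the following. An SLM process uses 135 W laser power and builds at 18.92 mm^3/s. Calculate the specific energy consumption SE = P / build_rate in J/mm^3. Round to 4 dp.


SE = 135 / 18.92 = 7.1353 J/mm^3


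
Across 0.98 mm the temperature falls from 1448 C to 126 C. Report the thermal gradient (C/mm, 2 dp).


G = (1448-126)/0.98 = 1348.98 C/mm


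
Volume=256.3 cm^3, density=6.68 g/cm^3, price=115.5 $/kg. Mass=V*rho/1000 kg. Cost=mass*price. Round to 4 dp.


Mass = 256.3*6.68/1000 = 1.712084 kg
Cost = 1.712084 * 115.5 = 197.7457 $


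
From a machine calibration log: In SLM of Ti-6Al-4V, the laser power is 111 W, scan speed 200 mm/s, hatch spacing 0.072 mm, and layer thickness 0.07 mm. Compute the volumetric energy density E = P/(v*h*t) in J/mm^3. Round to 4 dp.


E = 111 / (200*0.072*0.07) = 110.119 J/mm^3


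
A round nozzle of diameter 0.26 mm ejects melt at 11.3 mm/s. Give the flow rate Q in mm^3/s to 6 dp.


A = pi*(0.26/2)^2 = 0.05309292 mm^2
Q = 0.05309292 * 11.3 = 0.59995 mm^3/s


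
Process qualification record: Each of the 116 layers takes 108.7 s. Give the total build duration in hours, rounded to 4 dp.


t = 116 * 108.7 / 3600 = 3.5026 hrs


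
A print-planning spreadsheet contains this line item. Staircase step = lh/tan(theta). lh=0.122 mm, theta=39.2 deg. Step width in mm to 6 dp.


step = 0.122 / tan(39.2) = 0.149587 mm


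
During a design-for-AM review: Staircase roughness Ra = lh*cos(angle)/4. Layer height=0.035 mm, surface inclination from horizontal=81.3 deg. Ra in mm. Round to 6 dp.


Ra = 0.035 * cos(81.3) / 4 = 0.001324 mm


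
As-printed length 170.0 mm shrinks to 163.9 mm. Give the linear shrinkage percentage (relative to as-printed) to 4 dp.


Shrinkage = ((170.0-163.9)/170.0)*100 = 3.5882 %


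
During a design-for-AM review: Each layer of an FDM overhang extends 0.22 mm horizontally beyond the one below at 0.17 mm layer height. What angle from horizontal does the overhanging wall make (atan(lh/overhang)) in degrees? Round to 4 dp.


angle = atan(0.17/0.22) = 37.6942 degrees


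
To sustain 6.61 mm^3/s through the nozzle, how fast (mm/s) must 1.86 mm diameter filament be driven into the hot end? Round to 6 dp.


A = pi*(1.86/2)^2 = 2.717163
v = 6.61 / 2.717163 = 2.432684 mm/s


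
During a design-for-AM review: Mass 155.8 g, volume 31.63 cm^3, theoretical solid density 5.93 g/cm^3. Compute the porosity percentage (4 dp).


rho_part = 155.8 / 31.63 = 4.92570345 g/cm^3
Porosity = (1 - 4.92570345/5.93)*100 = 16.9359 %


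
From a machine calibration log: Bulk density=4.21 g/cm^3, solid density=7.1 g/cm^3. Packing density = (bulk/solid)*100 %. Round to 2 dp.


Packing = (4.21/7.1)*100 = 59.3 %


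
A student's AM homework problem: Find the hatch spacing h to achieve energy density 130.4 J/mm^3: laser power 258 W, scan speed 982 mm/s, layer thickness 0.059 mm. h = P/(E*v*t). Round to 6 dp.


h = 258 / (130.4*982*0.059) = 0.034149 mm


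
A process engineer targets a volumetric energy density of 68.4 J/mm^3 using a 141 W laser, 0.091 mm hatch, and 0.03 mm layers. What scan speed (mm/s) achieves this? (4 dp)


v = 141 / (68.4*0.091*0.03) = 755.0929 mm/s


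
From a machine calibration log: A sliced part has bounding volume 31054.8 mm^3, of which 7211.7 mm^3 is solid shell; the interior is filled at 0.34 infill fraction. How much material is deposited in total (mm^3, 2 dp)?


V_infill = (31054.8 - 7211.7) * 0.34 = 8106.65
V_total = 7211.7 + 8106.65 = 15318.35 mm^3


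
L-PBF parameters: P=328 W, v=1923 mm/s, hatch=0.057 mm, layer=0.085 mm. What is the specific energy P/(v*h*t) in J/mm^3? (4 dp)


Build rate = 1923 * 0.057 * 0.085 = 9.316935 mm^3/s
SE = 328 / 9.316935 = 35.2047 J/mm^3


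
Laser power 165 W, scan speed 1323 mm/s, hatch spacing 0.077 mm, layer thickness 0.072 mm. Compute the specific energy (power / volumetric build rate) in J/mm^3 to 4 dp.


Build rate = 1323 * 0.077 * 0.072 = 7.334712 mm^3/s
SE = 165 / 7.334712 = 22.4958 J/mm^3


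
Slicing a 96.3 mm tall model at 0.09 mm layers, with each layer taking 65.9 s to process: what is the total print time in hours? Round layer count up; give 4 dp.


Layers = ceil(96.3/0.09) = 1070
t = 1070 * 65.9 / 3600 = 19.5869 hrs


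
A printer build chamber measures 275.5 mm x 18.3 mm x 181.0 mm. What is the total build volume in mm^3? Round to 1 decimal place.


V = 275.5 * 18.3 * 181.0 = 912538.7 mm^3


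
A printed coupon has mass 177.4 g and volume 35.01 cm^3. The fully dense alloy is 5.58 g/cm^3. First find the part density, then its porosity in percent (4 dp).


rho_part = 177.4 / 35.01 = 5.06712368 g/cm^3
Porosity = (1 - 5.06712368/5.58)*100 = 9.1913 %


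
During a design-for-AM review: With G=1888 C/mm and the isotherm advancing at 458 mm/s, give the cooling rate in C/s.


CR = 1888 * 458 = 864704 C/s


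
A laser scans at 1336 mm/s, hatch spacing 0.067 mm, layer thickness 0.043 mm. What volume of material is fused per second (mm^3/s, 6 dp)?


Rate = 1336 * 0.067 * 0.043 = 3.849016 mm^3/s


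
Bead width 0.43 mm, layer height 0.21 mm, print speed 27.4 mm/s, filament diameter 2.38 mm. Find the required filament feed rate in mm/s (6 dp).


Q = 0.43 * 0.21 * 27.4 = 2.47422 mm^3/s
A_fil = pi*(2.38/2)^2 = 4.44880936 mm^2
v_feed = 2.47422 / 4.44880936 = 0.556153 mm/s


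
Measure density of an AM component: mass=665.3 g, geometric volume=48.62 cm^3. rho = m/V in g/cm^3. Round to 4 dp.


rho = 665.3 / 48.62 = 13.6837 g/cm^3


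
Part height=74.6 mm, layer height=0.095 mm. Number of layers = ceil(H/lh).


Layers = ceil(74.6/0.095) = 786


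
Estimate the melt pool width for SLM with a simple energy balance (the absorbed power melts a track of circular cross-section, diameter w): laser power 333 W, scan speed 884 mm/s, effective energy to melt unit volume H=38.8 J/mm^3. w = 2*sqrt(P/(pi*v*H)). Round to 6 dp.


w = 2*sqrt(333/(pi*884*38.8)) = 0.111182 mm


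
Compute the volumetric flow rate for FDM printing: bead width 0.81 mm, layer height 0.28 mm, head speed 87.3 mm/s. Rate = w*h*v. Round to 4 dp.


Rate = 0.81 * 0.28 * 87.3 = 19.7996 mm^3/s


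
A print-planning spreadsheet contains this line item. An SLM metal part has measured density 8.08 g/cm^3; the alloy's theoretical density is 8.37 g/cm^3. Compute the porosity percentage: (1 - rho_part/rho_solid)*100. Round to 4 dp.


Porosity = (1-8.08/8.37)*100 = 3.4648 %


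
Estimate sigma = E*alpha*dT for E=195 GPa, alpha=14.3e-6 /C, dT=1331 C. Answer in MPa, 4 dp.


sigma = 195*1000 * 14.3e-6 * 1331 = 3711.4935 MPa


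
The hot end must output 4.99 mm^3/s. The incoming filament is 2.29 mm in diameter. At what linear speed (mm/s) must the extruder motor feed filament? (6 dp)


A = pi*(2.29/2)^2 = 4.118707
v = 4.99 / 4.118707 = 1.211545 mm/s


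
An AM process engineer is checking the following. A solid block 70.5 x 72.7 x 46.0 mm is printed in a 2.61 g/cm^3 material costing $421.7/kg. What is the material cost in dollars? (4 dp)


V = 70.5 * 72.7 * 46.0 = 235766.1 mm^3 = 235.7661 cm^3
Mass = 235.7661 * 2.61 / 1000 = 0.61534952 kg
Cost = 0.61534952 * 421.7 = 259.4929 $


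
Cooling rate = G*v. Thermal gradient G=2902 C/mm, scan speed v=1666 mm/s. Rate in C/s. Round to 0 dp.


CR = 2902 * 1666 = 4834732 C/s


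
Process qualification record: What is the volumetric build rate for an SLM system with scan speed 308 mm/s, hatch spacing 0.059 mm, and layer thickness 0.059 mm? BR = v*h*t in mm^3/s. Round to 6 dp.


Rate = 308 * 0.059 * 0.059 = 1.072148 mm^3/s


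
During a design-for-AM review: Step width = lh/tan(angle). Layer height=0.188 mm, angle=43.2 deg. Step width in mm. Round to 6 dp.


step = 0.188 / tan(43.2) = 0.2002 mm


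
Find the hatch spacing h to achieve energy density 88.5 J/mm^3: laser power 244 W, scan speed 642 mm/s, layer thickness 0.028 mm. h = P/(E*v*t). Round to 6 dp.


h = 244 / (88.5*642*0.028) = 0.153375 mm


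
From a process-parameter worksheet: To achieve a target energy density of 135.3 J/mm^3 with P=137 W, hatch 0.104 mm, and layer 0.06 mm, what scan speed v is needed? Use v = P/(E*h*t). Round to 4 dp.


v = 137 / (135.3*0.104*0.06) = 162.27 mm/s


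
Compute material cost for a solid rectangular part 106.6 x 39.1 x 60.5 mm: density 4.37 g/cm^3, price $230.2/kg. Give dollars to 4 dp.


V = 106.6 * 39.1 * 60.5 = 252167.63 mm^3 = 252.16763 cm^3
Mass = 252.16763 * 4.37 / 1000 = 1.10197254 kg
Cost = 1.10197254 * 230.2 = 253.6741 $


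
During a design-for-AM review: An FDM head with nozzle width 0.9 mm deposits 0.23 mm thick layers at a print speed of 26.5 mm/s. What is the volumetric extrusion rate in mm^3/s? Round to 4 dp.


Rate = 0.9 * 0.23 * 26.5 = 5.4855 mm^3/s


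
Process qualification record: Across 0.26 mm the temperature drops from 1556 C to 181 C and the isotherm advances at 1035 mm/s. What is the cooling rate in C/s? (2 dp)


G = (1556-181)/0.26 = 5288.46153846 C/mm
CR = 5288.46153846 * 1035 = 5473557.69 C/s


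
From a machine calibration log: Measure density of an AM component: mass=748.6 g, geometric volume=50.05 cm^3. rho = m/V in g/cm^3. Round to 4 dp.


rho = 748.6 / 50.05 = 14.957 g/cm^3


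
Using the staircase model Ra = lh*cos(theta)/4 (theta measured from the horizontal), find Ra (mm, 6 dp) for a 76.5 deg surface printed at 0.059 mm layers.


Ra = 0.059 * cos(76.5) / 4 = 0.003443 mm


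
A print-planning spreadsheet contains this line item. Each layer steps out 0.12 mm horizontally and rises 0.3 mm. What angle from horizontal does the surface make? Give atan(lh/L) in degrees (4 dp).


angle = atan(0.3/0.12) = 68.1986 degrees


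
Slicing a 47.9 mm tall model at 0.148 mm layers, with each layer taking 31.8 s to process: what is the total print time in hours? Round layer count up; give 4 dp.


Layers = ceil(47.9/0.148) = 324
t = 324 * 31.8 / 3600 = 2.862 hrs


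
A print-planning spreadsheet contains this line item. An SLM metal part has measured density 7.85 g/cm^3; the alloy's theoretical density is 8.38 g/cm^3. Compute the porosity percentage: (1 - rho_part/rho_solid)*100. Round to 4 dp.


Porosity = (1-7.85/8.38)*100 = 6.3246 %


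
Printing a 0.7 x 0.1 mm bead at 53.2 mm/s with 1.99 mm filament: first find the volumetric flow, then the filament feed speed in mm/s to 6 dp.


Q = 0.7 * 0.1 * 53.2 = 3.724 mm^3/s
A_fil = pi*(1.99/2)^2 = 3.11025527 mm^2
v_feed = 3.724 / 3.11025527 = 1.197329 mm/s


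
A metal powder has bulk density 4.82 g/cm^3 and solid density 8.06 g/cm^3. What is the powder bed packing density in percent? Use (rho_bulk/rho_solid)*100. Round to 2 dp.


Packing = (4.82/8.06)*100 = 59.8 %


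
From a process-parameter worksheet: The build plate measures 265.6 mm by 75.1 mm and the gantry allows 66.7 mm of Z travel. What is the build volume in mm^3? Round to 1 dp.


V = 265.6 * 75.1 * 66.7 = 1330435.6 mm^3


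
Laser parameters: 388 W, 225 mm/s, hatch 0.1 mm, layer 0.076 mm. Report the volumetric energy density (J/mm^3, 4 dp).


E = 388 / (225*0.1*0.076) = 226.9006 J/mm^3


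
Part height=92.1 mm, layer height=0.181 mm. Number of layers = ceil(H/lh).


Layers = ceil(92.1/0.181) = 509


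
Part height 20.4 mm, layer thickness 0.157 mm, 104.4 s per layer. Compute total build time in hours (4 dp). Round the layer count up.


Layers = ceil(20.4/0.157) = 130
t = 130 * 104.4 / 3600 = 3.77 hrs


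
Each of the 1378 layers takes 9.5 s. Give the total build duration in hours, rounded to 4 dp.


t = 1378 * 9.5 / 3600 = 3.6364 hrs


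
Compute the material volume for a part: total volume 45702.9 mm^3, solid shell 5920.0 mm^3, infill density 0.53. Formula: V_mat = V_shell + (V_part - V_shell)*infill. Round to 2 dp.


V_infill = (45702.9 - 5920.0) * 0.53 = 21084.94
V_total = 5920.0 + 21084.94 = 27004.94 mm^3


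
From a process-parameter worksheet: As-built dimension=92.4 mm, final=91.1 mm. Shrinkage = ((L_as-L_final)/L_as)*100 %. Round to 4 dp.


Shrinkage = ((92.4-91.1)/92.4)*100 = 1.4069 %


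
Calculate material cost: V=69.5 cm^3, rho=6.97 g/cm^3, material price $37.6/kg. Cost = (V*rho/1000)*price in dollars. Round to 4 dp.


Mass = 69.5*6.97/1000 = 0.484415 kg
Cost = 0.484415 * 37.6 = 18.214 $


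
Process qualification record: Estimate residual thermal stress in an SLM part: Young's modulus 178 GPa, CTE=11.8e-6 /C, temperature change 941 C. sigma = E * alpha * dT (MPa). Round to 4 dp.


sigma = 178*1000 * 11.8e-6 * 941 = 1976.4764 MPa


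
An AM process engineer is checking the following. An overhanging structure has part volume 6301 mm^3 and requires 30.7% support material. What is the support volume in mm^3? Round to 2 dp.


V_support = 6301 * 0.307 = 1934.41 mm^3


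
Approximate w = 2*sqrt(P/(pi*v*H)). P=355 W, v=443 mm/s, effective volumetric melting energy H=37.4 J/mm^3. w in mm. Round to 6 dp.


w = 2*sqrt(355/(pi*443*37.4)) = 0.16517 mm


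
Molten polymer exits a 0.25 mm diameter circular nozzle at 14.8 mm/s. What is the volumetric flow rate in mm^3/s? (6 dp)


A = pi*(0.25/2)^2 = 0.04908739 mm^2
Q = 0.04908739 * 14.8 = 0.726493 mm^3/s


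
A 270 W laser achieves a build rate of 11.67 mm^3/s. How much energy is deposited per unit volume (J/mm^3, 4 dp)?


SE = 270 / 11.67 = 23.1362 J/mm^3


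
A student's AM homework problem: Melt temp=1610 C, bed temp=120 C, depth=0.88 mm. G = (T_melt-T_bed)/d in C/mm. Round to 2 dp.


G = (1610-120)/0.88 = 1693.18 C/mm


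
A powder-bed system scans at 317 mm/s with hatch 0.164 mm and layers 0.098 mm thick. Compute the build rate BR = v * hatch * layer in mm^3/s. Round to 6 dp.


Rate = 317 * 0.164 * 0.098 = 5.094824 mm^3/s


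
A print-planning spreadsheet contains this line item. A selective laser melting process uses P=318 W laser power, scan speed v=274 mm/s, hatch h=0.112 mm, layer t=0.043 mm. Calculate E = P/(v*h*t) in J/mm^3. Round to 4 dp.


E = 318 / (274*0.112*0.043) = 240.985 J/mm^3


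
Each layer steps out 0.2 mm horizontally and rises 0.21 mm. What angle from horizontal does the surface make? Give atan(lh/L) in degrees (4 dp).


angle = atan(0.21/0.2) = 46.3972 degrees


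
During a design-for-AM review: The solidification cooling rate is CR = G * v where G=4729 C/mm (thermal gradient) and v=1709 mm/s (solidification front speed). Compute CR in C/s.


CR = 4729 * 1709 = 8081861 C/s


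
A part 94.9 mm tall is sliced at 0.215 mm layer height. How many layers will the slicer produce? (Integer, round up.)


Layers = ceil(94.9/0.215) = 442


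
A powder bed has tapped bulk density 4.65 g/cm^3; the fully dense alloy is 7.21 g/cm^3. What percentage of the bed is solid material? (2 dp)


Packing = (4.65/7.21)*100 = 64.49 %


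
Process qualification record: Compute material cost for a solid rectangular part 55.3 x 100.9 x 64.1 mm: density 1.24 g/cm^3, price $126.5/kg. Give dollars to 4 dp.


V = 55.3 * 100.9 * 64.1 = 357663.257 mm^3 = 357.663257 cm^3
Mass = 357.663257 * 1.24 / 1000 = 0.44350244 kg
Cost = 0.44350244 * 126.5 = 56.1031 $


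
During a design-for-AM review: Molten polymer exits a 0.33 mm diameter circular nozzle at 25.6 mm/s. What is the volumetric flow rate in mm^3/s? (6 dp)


A = pi*(0.33/2)^2 = 0.08552986 mm^2
Q = 0.08552986 * 25.6 = 2.189564 mm^3/s


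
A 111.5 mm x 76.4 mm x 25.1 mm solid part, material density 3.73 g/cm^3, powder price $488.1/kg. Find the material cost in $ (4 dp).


V = 111.5 * 76.4 * 25.1 = 213816.86 mm^3 = 213.81686 cm^3
Mass = 213.81686 * 3.73 / 1000 = 0.79753689 kg
Cost = 0.79753689 * 488.1 = 389.2778 $


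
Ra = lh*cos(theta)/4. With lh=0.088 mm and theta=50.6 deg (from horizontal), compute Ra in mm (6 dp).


Ra = 0.088 * cos(50.6) / 4 = 0.013964 mm


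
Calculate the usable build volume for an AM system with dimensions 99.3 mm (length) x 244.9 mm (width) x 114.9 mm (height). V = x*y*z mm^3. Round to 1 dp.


V = 99.3 * 244.9 * 114.9 = 2794203.7 mm^3


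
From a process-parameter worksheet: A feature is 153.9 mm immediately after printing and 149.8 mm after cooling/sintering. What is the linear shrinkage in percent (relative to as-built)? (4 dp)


Shrinkage = ((153.9-149.8)/153.9)*100 = 2.6641 %


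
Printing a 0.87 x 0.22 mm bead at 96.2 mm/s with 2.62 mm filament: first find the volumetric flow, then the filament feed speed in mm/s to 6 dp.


Q = 0.87 * 0.22 * 96.2 = 18.41268 mm^3/s
A_fil = pi*(2.62/2)^2 = 5.39128715 mm^2
v_feed = 18.41268 / 5.39128715 = 3.415266 mm/s


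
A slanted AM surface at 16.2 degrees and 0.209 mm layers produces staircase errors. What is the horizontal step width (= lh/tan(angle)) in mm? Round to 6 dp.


step = 0.209 / tan(16.2) = 0.719383 mm


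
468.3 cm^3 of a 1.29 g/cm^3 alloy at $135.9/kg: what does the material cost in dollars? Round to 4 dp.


Mass = 468.3*1.29/1000 = 0.604107 kg
Cost = 0.604107 * 135.9 = 82.0981 $


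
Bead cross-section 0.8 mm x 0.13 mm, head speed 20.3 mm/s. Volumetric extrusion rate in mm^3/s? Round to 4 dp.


Rate = 0.8 * 0.13 * 20.3 = 2.1112 mm^3/s


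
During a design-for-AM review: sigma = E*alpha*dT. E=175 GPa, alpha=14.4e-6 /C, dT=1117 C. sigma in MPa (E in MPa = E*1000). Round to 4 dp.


sigma = 175*1000 * 14.4e-6 * 1117 = 2814.84 MPa


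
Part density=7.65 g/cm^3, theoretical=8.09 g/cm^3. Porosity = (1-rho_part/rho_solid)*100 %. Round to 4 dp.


Porosity = (1-7.65/8.09)*100 = 5.4388 %


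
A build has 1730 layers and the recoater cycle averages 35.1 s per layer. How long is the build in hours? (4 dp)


t = 1730 * 35.1 / 3600 = 16.8675 hrs


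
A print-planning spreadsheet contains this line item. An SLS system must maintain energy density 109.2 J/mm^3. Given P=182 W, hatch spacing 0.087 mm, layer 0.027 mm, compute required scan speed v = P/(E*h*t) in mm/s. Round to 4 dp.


v = 182 / (109.2*0.087*0.027) = 709.5218 mm/s


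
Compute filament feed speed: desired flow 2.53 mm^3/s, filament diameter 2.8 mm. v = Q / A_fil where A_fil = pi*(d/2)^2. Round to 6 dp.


A = pi*(2.8/2)^2 = 6.157522
v = 2.53 / 6.157522 = 0.41088 mm/s


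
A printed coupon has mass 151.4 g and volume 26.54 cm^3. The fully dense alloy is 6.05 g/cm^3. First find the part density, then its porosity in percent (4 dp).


rho_part = 151.4 / 26.54 = 5.70459683 g/cm^3
Porosity = (1 - 5.70459683/6.05)*100 = 5.7091 %


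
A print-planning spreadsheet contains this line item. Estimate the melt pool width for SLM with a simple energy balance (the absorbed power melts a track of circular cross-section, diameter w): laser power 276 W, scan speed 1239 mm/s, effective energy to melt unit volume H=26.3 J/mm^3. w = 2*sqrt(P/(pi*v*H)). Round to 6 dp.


w = 2*sqrt(276/(pi*1239*26.3)) = 0.103848 mm


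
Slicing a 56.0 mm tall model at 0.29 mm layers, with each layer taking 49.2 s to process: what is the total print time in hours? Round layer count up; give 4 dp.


Layers = ceil(56.0/0.29) = 194
t = 194 * 49.2 / 3600 = 2.6513 hrs


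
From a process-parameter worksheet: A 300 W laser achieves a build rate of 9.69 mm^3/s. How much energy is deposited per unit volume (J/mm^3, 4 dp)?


SE = 300 / 9.69 = 30.9598 J/mm^3


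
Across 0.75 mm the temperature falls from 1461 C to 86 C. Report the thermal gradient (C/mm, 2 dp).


G = (1461-86)/0.75 = 1833.33 C/mm


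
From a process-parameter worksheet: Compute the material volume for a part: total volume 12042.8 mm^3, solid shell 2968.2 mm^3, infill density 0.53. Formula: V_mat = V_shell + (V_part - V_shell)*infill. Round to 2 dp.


V_infill = (12042.8 - 2968.2) * 0.53 = 4809.54
V_total = 2968.2 + 4809.54 = 7777.74 mm^3


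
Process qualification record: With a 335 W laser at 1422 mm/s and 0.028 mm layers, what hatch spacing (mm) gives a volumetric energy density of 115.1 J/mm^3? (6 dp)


h = 335 / (115.1*1422*0.028) = 0.073099 mm


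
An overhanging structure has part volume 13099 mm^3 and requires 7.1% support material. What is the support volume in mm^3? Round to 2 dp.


V_support = 13099 * 0.071 = 930.03 mm^3


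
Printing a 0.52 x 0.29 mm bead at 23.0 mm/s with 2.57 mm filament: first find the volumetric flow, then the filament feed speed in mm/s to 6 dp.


Q = 0.52 * 0.29 * 23.0 = 3.4684 mm^3/s
A_fil = pi*(2.57/2)^2 = 5.18747633 mm^2
v_feed = 3.4684 / 5.18747633 = 0.66861 mm/s


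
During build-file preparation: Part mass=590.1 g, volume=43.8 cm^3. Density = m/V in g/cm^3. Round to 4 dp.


rho = 590.1 / 43.8 = 13.4726 g/cm^3


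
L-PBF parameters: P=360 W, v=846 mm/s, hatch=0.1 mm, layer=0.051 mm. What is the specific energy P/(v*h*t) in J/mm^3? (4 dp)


Build rate = 846 * 0.1 * 0.051 = 4.3146 mm^3/s
SE = 360 / 4.3146 = 83.4376 J/mm^3


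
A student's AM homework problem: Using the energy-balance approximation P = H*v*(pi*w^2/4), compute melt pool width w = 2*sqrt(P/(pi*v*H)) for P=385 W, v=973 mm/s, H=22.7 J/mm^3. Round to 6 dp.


w = 2*sqrt(385/(pi*973*22.7)) = 0.148976 mm


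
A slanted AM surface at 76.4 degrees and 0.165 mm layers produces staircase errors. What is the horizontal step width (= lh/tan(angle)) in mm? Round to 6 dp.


step = 0.165 / tan(76.4) = 0.039918 mm


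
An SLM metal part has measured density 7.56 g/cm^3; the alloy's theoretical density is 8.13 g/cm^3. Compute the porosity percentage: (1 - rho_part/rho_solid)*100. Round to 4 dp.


Porosity = (1-7.56/8.13)*100 = 7.0111 %


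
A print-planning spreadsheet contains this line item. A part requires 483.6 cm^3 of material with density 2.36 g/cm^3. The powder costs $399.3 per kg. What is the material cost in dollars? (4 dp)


Mass = 483.6*2.36/1000 = 1.141296 kg
Cost = 1.141296 * 399.3 = 455.7195 $


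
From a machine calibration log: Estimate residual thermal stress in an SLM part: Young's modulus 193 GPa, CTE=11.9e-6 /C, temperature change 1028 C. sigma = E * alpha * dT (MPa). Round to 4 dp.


sigma = 193*1000 * 11.9e-6 * 1028 = 2361.0076 MPa


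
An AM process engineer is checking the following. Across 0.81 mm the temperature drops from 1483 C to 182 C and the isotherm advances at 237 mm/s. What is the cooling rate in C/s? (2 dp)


G = (1483-182)/0.81 = 1606.17283951 C/mm
CR = 1606.17283951 * 237 = 380662.96 C/s


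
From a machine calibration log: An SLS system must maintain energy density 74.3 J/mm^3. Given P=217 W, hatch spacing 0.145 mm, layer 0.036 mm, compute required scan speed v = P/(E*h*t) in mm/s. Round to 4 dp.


v = 217 / (74.3*0.145*0.036) = 559.5004 mm/s


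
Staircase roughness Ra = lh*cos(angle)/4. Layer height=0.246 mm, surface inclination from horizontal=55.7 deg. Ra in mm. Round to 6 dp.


Ra = 0.246 * cos(55.7) / 4 = 0.034657 mm


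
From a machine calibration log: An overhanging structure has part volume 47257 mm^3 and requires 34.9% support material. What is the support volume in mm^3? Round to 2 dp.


V_support = 47257 * 0.349 = 16492.69 mm^3


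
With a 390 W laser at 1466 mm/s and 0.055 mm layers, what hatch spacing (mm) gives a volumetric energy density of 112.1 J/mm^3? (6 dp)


h = 390 / (112.1*1466*0.055) = 0.043148 mm


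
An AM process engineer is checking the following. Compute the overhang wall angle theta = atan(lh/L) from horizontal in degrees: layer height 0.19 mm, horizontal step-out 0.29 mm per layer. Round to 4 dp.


angle = atan(0.19/0.29) = 33.2317 degrees


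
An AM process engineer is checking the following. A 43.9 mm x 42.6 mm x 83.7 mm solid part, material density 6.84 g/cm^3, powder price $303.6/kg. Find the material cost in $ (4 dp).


V = 43.9 * 42.6 * 83.7 = 156530.718 mm^3 = 156.530718 cm^3
Mass = 156.530718 * 6.84 / 1000 = 1.07067011 kg
Cost = 1.07067011 * 303.6 = 325.0554 $


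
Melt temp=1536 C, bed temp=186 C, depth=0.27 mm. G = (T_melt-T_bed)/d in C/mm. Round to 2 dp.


G = (1536-186)/0.27 = 5000.0 C/mm


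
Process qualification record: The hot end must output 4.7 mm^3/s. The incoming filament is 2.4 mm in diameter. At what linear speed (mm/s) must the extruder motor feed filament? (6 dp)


A = pi*(2.4/2)^2 = 4.523893
v = 4.7 / 4.523893 = 1.038928 mm/s
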